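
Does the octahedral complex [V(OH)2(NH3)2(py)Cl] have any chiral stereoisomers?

The six octahedral sites form three mutually perpendicular trans pairs.
Systematic placement gives 6 geometric isomers: OH cis, NH3 cis (3 arrangements, 2 chiral); OH trans, NH3 cis; OH cis, NH3 trans; OH trans, NH3 trans.
Of these, 2 lack any improper symmetry element and so occur as enantiomeric pairs, giving 6 + 2 = 8 stereoisomers in total.

yes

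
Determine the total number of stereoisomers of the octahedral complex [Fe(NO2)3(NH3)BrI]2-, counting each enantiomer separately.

Working through the distinct placements yields 4 geometric isomers: NO2 mer (3 arrangements); NO2 fac (chiral).
One of these lacks any improper symmetry element and so occurs as an enantiomeric pair, giving 4 + 1 = 5 stereoisomers in total.

5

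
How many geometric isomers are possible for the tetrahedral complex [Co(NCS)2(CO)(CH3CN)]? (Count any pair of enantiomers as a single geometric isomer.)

1

In a tetrahedral complex all four positions are equivalent and every pair of ligands is adjacent — there is no cis/trans distinction.
Only one geometric arrangement is possible.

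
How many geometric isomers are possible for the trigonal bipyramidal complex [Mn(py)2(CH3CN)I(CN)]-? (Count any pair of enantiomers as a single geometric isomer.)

7

Placing the ligands in turn and identifying arrangements related by rotation or reflection leaves 7 distinct geometric isomers.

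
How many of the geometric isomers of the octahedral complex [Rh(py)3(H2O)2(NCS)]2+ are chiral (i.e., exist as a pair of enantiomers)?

0

In an octahedral complex each vertex has one trans partner and four cis neighbours.
Working through the distinct placements yields 3 geometric isomers: py mer, H2O trans; py mer, H2O cis; py fac, H2O cis.
Each arrangement has an internal mirror plane or centre of symmetry, so none is chiral.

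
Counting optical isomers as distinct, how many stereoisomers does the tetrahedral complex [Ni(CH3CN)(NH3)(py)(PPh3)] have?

2

In a tetrahedral complex all four positions are equivalent and every pair of ligands is adjacent — there is no cis/trans distinction.
Only one geometric arrangement is possible; it has no improper symmetry element, so it exists as a pair of enantiomers (2 stereoisomers).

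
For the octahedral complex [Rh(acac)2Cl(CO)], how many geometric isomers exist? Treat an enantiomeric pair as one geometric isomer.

2

In an octahedral complex each vertex has one trans partner and four cis neighbours.
Each acac is bidentate and must span two cis positions.
The distinct arrangements are (2 in all): Cl and CO mutually trans; Cl and CO mutually cis (chiral).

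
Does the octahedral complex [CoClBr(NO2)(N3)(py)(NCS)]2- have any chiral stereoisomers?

The six octahedral sites form three mutually perpendicular trans pairs.
Systematic enumeration (placing each ligand type in turn and discarding arrangements equivalent by rotation or reflection) gives 15 geometric isomers.
Of these, 15 lack any improper symmetry element and so occur as enantiomeric pairs, giving 15 + 15 = 30 stereoisomers in total.

yes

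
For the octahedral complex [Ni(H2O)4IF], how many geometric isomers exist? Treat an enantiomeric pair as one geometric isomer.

2

The six octahedral sites form three mutually perpendicular trans pairs.
The distinct arrangements are (2 in all): I and F mutually cis; I and F mutually trans.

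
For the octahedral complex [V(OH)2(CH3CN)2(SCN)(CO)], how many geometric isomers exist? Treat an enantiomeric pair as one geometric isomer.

6

Working through the distinct placements yields 6 geometric isomers: OH cis, CH3CN trans; OH trans, CH3CN trans; OH cis, CH3CN cis (3 arrangements, 2 chiral); OH trans, CH3CN cis.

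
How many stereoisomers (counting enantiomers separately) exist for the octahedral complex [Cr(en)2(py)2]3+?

In an octahedral complex each vertex has one trans partner and four cis neighbours.
Each en is bidentate and must span two cis positions.
The distinct arrangements are (2 in all): py trans; py cis (chiral).
One of these lacks any improper symmetry element and so occurs as an enantiomeric pair, giving 2 + 1 = 3 stereoisomers in total.

3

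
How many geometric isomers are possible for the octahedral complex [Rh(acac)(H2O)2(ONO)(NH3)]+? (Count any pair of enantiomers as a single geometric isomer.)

The six octahedral sites form three mutually perpendicular trans pairs.
Each acac is bidentate and must span two cis positions.
Working through the distinct placements yields 4 geometric isomers: H2O trans; H2O cis (3 arrangements, 2 chiral).

4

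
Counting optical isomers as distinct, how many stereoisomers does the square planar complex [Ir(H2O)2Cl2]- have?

The distinct arrangements are (2 in all): H2O cis; H2O trans.
Each arrangement has an internal mirror plane or centre of symmetry, so none is chiral.

2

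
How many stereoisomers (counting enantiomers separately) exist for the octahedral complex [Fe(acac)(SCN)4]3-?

1

Each acac is bidentate and must span two cis positions.
Only one geometric arrangement is possible.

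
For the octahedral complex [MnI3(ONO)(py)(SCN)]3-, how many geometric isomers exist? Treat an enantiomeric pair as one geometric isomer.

Systematic placement gives 4 geometric isomers: I mer (3 arrangements); I fac (chiral).

4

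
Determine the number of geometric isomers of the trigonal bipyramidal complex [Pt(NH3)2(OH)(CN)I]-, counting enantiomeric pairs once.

7

In a trigonal bipyramid the two axial positions differ from the three equatorial ones.
Systematic enumeration (placing each ligand type in turn and discarding arrangements equivalent by rotation or reflection) gives 7 geometric isomers.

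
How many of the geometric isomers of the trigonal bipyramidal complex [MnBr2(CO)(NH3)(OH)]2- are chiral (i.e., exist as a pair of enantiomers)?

In a trigonal bipyramid the two axial positions differ from the three equatorial ones.
Placing the ligands in turn and identifying arrangements related by rotation or reflection leaves 7 distinct geometric isomers.
Of these, 3 lack any improper symmetry element and so occur as enantiomeric pairs, giving 7 + 3 = 10 stereoisomers in total.

3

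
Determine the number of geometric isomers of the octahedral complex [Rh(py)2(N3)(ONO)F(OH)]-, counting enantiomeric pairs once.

The six octahedral sites form three mutually perpendicular trans pairs.
Exhaustive case analysis gives 9 geometric isomers.

9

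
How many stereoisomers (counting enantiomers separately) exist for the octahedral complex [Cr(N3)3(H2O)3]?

2

The six octahedral sites form three mutually perpendicular trans pairs.
Systematic placement gives 2 geometric isomers: N3 mer; N3 fac.
Each arrangement has an internal mirror plane or centre of symmetry, so none is chiral.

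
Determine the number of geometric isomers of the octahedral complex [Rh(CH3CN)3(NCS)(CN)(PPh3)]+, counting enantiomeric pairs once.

4

The six octahedral sites form three mutually perpendicular trans pairs.
The distinct arrangements are (4 in all): CH3CN mer (3 arrangements); CH3CN fac (chiral).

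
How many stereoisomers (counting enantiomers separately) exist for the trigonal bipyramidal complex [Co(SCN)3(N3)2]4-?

3

Working through the distinct placements yields 3 geometric isomers: N3 both axial; N3 one axial, one equatorial; N3 both equatorial.
Each arrangement has an internal mirror plane or centre of symmetry, so none is chiral.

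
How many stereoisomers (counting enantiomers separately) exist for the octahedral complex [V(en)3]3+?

2

The six octahedral sites form three mutually perpendicular trans pairs.
Each en is bidentate and must span two cis positions.
Only one geometric arrangement is possible; it has no improper symmetry element, so it exists as a pair of enantiomers (2 stereoisomers).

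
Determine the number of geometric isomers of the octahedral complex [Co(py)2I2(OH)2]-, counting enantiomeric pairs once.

In an octahedral complex each vertex has one trans partner and four cis neighbours.
Working through the distinct placements yields 5 geometric isomers: py trans, I trans, OH trans; py cis, I trans, OH cis; py trans, I cis, OH cis; py cis, I cis, OH cis (chiral); py cis, I cis, OH trans.

5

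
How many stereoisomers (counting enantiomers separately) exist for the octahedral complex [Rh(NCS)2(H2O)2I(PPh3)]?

8

The distinct arrangements are (6 in all): NCS cis, H2O trans; NCS trans, H2O trans; NCS cis, H2O cis (3 arrangements, 2 chiral); NCS trans, H2O cis.
Of these, 2 lack any improper symmetry element and so occur as enantiomeric pairs, giving 6 + 2 = 8 stereoisomers in total.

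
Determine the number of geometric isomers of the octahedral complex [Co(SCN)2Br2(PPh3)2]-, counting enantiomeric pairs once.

Systematic placement gives 5 geometric isomers: SCN trans, Br trans, PPh3 trans; SCN cis, Br trans, PPh3 cis; SCN trans, Br cis, PPh3 cis; SCN cis, Br cis, PPh3 cis (chiral); SCN cis, Br cis, PPh3 trans.

5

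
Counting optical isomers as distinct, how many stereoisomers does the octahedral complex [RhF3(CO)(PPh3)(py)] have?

5

In an octahedral complex each vertex has one trans partner and four cis neighbours.
There are 4 geometric isomers: F mer (3 arrangements); F fac (chiral).
One of these lacks any improper symmetry element and so occurs as an enantiomeric pair, giving 4 + 1 = 5 stereoisomers in total.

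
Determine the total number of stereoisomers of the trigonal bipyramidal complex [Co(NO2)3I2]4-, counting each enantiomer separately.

3

In a trigonal bipyramid the two axial positions differ from the three equatorial ones.
Systematic placement gives 3 geometric isomers: I both axial; I one axial, one equatorial; I both equatorial.
Each arrangement has an internal mirror plane or centre of symmetry, so none is chiral.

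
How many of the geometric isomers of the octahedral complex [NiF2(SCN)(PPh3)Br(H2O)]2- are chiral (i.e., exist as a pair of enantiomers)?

Systematic enumeration (placing each ligand type in turn and discarding arrangements equivalent by rotation or reflection) gives 9 geometric isomers.
Of these, 6 lack any improper symmetry element and so occur as enantiomeric pairs, giving 9 + 6 = 15 stereoisomers in total.

6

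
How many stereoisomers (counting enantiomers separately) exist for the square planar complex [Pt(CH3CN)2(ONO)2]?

A square has two trans pairs of vertices; adjacent vertices are cis.
There are 2 geometric isomers: CH3CN cis; CH3CN trans.
Each arrangement has an internal mirror plane or centre of symmetry, so none is chiral.

2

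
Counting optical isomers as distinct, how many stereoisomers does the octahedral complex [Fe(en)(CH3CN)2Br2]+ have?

The six octahedral sites form three mutually perpendicular trans pairs.
Each en is bidentate and must span two cis positions.
The distinct arrangements are (3 in all): CH3CN cis, Br trans; CH3CN cis, Br cis (chiral); CH3CN trans, Br cis.
One of these lacks any improper symmetry element and so occurs as an enantiomeric pair, giving 3 + 1 = 4 stereoisomers in total.

4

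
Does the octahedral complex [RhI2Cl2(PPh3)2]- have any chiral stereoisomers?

yes

An octahedron has six vertices in three trans pairs; every non-trans pair is cis.
The distinct arrangements are (5 in all): I trans, Cl trans, PPh3 trans; I cis, Cl trans, PPh3 cis; I cis, Cl cis, PPh3 trans; I cis, Cl cis, PPh3 cis (chiral); I trans, Cl cis, PPh3 cis.
One of these lacks any improper symmetry element and so occurs as an enantiomeric pair, giving 5 + 1 = 6 stereoisomers in total.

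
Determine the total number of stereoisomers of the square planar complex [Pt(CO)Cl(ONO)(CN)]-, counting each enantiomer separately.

3

In a square planar complex each vertex has one trans partner and two cis neighbours.
There are 3 geometric isomers: (CN/Cl trans, CO/ONO trans); (CN/ONO trans, CO/Cl trans); (CN/CO trans, Cl/ONO trans).
Each arrangement has an internal mirror plane or centre of symmetry, so none is chiral.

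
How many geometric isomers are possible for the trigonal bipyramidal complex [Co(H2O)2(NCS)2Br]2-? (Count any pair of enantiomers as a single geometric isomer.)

5

A trigonal bipyramid has two axial and three equatorial sites, which are chemically inequivalent.
Systematic enumeration (placing each ligand type in turn and discarding arrangements equivalent by rotation or reflection) gives 5 geometric isomers.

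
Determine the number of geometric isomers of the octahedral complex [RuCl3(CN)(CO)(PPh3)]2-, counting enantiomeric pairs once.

4

The six octahedral sites form three mutually perpendicular trans pairs.
There are 4 geometric isomers: Cl mer (3 arrangements); Cl fac (chiral).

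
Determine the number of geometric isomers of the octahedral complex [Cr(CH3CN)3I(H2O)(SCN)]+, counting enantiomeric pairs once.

The six octahedral sites form three mutually perpendicular trans pairs.
There are 4 geometric isomers: CH3CN mer (3 arrangements); CH3CN fac (chiral).

4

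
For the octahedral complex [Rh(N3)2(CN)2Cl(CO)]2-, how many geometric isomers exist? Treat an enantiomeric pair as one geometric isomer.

6

In an octahedral complex each vertex has one trans partner and four cis neighbours.
There are 6 geometric isomers: N3 trans, CN trans; N3 cis, CN trans; N3 trans, CN cis; N3 cis, CN cis (3 arrangements, 2 chiral).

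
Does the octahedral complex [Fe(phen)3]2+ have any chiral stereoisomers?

An octahedron has six vertices in three trans pairs; every non-trans pair is cis.
Each phen is bidentate and must span two cis positions.
Only one geometric arrangement is possible; it has no improper symmetry element, so it exists as a pair of enantiomers (2 stereoisomers).

yes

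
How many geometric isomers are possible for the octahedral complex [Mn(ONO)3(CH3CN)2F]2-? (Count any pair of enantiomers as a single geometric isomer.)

3

The six octahedral sites form three mutually perpendicular trans pairs.
Systematic placement gives 3 geometric isomers: ONO mer, CH3CN trans; ONO mer, CH3CN cis; ONO fac, CH3CN cis.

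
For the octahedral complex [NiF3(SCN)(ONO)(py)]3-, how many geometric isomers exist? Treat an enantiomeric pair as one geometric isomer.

In an octahedral complex each vertex has one trans partner and four cis neighbours.
The distinct arrangements are (4 in all): F mer (3 arrangements); F fac (chiral).

4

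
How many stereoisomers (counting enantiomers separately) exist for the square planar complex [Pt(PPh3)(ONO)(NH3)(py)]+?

3

In a square planar complex each vertex has one trans partner and two cis neighbours.
Systematic placement gives 3 geometric isomers: (NH3/PPh3 trans, ONO/py trans); (NH3/py trans, ONO/PPh3 trans); (NH3/ONO trans, PPh3/py trans).
Each arrangement has an internal mirror plane or centre of symmetry, so none is chiral.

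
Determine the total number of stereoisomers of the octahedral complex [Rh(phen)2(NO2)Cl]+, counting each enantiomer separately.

The six octahedral sites form three mutually perpendicular trans pairs.
Each phen is bidentate and must span two cis positions.
There are 2 geometric isomers: NO2 and Cl mutually trans; NO2 and Cl mutually cis (chiral).
One of these lacks any improper symmetry element and so occurs as an enantiomeric pair, giving 2 + 1 = 3 stereoisomers in total.

3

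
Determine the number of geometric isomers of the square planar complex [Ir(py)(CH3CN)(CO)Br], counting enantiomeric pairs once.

3

In a square planar complex each vertex has one trans partner and two cis neighbours.
The distinct arrangements are (3 in all): (Br/CO trans, CH3CN/py trans); (Br/py trans, CH3CN/CO trans); (Br/CH3CN trans, CO/py trans).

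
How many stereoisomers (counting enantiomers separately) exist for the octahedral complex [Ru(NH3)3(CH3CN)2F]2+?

3

An octahedron has six vertices in three trans pairs; every non-trans pair is cis.
The distinct arrangements are (3 in all): NH3 mer, CH3CN trans; NH3 mer, CH3CN cis; NH3 fac, CH3CN cis.
Each arrangement has an internal mirror plane or centre of symmetry, so none is chiral.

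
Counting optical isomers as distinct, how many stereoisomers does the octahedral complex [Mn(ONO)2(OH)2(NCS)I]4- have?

The six octahedral sites form three mutually perpendicular trans pairs.
Working through the distinct placements yields 6 geometric isomers: ONO trans, OH trans; ONO cis, OH cis (3 arrangements, 2 chiral); ONO trans, OH cis; ONO cis, OH trans.
Of these, 2 lack any improper symmetry element and so occur as enantiomeric pairs, giving 6 + 2 = 8 stereoisomers in total.

8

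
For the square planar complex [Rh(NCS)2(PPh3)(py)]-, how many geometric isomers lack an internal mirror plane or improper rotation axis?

0

A square has two trans pairs of vertices; adjacent vertices are cis.
Working through the distinct placements yields 2 geometric isomers: NCS cis; NCS trans.
Each arrangement has an internal mirror plane or centre of symmetry, so none is chiral.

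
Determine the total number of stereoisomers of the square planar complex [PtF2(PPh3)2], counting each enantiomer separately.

The distinct arrangements are (2 in all): F cis; F trans.
Each arrangement has an internal mirror plane or centre of symmetry, so none is chiral.

2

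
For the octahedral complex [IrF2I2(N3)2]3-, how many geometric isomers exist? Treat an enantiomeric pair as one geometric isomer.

The distinct arrangements are (5 in all): F trans, I trans, N3 trans; F trans, I cis, N3 cis; F cis, I cis, N3 trans; F cis, I cis, N3 cis (chiral); F cis, I trans, N3 cis.

5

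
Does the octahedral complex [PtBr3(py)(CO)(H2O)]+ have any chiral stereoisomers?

yes

In an octahedral complex each vertex has one trans partner and four cis neighbours.
The distinct arrangements are (4 in all): Br mer (3 arrangements); Br fac (chiral).
One of these lacks any improper symmetry element and so occurs as an enantiomeric pair, giving 4 + 1 = 5 stereoisomers in total.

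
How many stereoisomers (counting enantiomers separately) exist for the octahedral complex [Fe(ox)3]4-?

In an octahedral complex each vertex has one trans partner and four cis neighbours.
Each ox is bidentate and must span two cis positions.
Only one geometric arrangement is possible; it has no improper symmetry element, so it exists as a pair of enantiomers (2 stereoisomers).

2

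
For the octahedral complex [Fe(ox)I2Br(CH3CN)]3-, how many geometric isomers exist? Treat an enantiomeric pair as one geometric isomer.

Each ox is bidentate and must span two cis positions.
Systematic placement gives 4 geometric isomers: I cis (3 arrangements, 2 chiral); I trans.

4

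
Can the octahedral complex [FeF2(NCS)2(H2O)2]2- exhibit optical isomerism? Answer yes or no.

In an octahedral complex each vertex has one trans partner and four cis neighbours.
There are 5 geometric isomers: F trans, NCS trans, H2O trans; F trans, NCS cis, H2O cis; F cis, NCS trans, H2O cis; F cis, NCS cis, H2O cis (chiral); F cis, NCS cis, H2O trans.
One of these lacks any improper symmetry element and so occurs as an enantiomeric pair, giving 5 + 1 = 6 stereoisomers in total.

yes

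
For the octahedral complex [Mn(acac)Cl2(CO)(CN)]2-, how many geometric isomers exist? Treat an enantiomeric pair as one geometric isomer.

4

The six octahedral sites form three mutually perpendicular trans pairs.
Each acac is bidentate and must span two cis positions.
There are 4 geometric isomers: Cl cis (3 arrangements, 2 chiral); Cl trans.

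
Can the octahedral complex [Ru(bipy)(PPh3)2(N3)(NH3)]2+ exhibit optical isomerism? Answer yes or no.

An octahedron has six vertices in three trans pairs; every non-trans pair is cis.
Each bipy is bidentate and must span two cis positions.
There are 4 geometric isomers: PPh3 cis (3 arrangements, 2 chiral); PPh3 trans.
Of these, 2 lack any improper symmetry element and so occur as enantiomeric pairs, giving 4 + 2 = 6 stereoisomers in total.

yes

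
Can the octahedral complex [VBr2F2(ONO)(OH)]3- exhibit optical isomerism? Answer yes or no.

yes

The six octahedral sites form three mutually perpendicular trans pairs.
There are 6 geometric isomers: Br trans, F trans; Br trans, F cis; Br cis, F cis (3 arrangements, 2 chiral); Br cis, F trans.
Of these, 2 lack any improper symmetry element and so occur as enantiomeric pairs, giving 6 + 2 = 8 stereoisomers in total.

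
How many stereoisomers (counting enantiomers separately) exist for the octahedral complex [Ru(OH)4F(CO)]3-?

In an octahedral complex each vertex has one trans partner and four cis neighbours.
There are 2 geometric isomers: F and CO mutually trans; F and CO mutually cis.
Each arrangement has an internal mirror plane or centre of symmetry, so none is chiral.

2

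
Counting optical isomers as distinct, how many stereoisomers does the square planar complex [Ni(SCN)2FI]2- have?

In a square planar complex each vertex has one trans partner and two cis neighbours.
The distinct arrangements are (2 in all): SCN cis; SCN trans.
Each arrangement has an internal mirror plane or centre of symmetry, so none is chiral.

2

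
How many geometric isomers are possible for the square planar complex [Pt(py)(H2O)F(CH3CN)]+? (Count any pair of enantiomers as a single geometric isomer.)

3

A square has two trans pairs of vertices; adjacent vertices are cis.
Working through the distinct placements yields 3 geometric isomers: (CH3CN/H2O trans, F/py trans); (CH3CN/py trans, F/H2O trans); (CH3CN/F trans, H2O/py trans).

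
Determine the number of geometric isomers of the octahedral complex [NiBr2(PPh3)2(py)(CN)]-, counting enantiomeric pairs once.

An octahedron has six vertices in three trans pairs; every non-trans pair is cis.
There are 6 geometric isomers: Br trans, PPh3 cis; Br trans, PPh3 trans; Br cis, PPh3 cis (3 arrangements, 2 chiral); Br cis, PPh3 trans.

6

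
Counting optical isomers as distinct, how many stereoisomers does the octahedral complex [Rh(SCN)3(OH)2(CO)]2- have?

3

The six octahedral sites form three mutually perpendicular trans pairs.
The distinct arrangements are (3 in all): SCN mer, OH cis; SCN mer, OH trans; SCN fac, OH cis.
Each arrangement has an internal mirror plane or centre of symmetry, so none is chiral.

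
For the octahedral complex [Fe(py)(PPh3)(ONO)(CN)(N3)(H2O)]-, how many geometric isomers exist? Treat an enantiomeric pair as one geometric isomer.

The six octahedral sites form three mutually perpendicular trans pairs.
Exhaustive case analysis gives 15 geometric isomers.

15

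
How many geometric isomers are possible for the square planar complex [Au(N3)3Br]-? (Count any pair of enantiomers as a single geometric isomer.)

1

Only one geometric arrangement is possible.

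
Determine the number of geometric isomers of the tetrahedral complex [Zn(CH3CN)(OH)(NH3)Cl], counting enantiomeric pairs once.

Only one geometric arrangement is possible; it has no improper symmetry element, so it exists as a pair of enantiomers (2 stereoisomers).

1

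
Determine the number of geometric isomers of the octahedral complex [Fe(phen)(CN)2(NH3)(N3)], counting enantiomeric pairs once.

The six octahedral sites form three mutually perpendicular trans pairs.
Each phen is bidentate and must span two cis positions.
Systematic placement gives 4 geometric isomers: CN trans; CN cis (3 arrangements, 2 chiral).

4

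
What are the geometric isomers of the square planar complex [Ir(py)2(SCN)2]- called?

cis and trans

A square has two trans pairs of vertices; adjacent vertices are cis.
There are 2 geometric isomers: py cis; py trans.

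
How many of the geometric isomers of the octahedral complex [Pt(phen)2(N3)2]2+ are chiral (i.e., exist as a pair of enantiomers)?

1

In an octahedral complex each vertex has one trans partner and four cis neighbours.
Each phen is bidentate and must span two cis positions.
There are 2 geometric isomers: N3 trans; N3 cis (chiral).
One of these lacks any improper symmetry element and so occurs as an enantiomeric pair, giving 2 + 1 = 3 stereoisomers in total.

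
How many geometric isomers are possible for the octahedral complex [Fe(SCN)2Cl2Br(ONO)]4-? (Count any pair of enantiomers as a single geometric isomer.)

The six octahedral sites form three mutually perpendicular trans pairs.
The distinct arrangements are (6 in all): SCN trans, Cl cis; SCN cis, Cl cis (3 arrangements, 2 chiral); SCN trans, Cl trans; SCN cis, Cl trans.

6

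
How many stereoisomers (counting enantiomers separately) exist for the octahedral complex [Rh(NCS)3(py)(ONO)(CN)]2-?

An octahedron has six vertices in three trans pairs; every non-trans pair is cis.
There are 4 geometric isomers: NCS mer (3 arrangements); NCS fac (chiral).
One of these lacks any improper symmetry element and so occurs as an enantiomeric pair, giving 4 + 1 = 5 stereoisomers in total.

5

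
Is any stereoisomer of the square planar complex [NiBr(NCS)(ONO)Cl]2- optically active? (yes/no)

no

In a square planar complex each vertex has one trans partner and two cis neighbours.
The distinct arrangements are (3 in all): (Br/NCS trans, Cl/ONO trans); (Br/ONO trans, Cl/NCS trans); (Br/Cl trans, NCS/ONO trans).
Each arrangement has an internal mirror plane or centre of symmetry, so none is chiral.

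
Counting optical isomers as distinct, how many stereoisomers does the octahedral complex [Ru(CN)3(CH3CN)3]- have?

2

Working through the distinct placements yields 2 geometric isomers: CN mer; CN fac.
Each arrangement has an internal mirror plane or centre of symmetry, so none is chiral.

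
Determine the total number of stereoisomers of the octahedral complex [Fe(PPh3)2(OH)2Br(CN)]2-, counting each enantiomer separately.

8

Working through the distinct placements yields 6 geometric isomers: PPh3 trans, OH trans; PPh3 cis, OH cis (3 arrangements, 2 chiral); PPh3 trans, OH cis; PPh3 cis, OH trans.
Of these, 2 lack any improper symmetry element and so occur as enantiomeric pairs, giving 6 + 2 = 8 stereoisomers in total.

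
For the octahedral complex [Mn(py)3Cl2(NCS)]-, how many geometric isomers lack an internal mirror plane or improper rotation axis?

0

There are 3 geometric isomers: py mer, Cl trans; py mer, Cl cis; py fac, Cl cis.
Each arrangement has an internal mirror plane or centre of symmetry, so none is chiral.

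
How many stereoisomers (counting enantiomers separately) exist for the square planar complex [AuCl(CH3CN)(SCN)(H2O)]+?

A square has two trans pairs of vertices; adjacent vertices are cis.
The distinct arrangements are (3 in all): (CH3CN/H2O trans, Cl/SCN trans); (CH3CN/SCN trans, Cl/H2O trans); (CH3CN/Cl trans, H2O/SCN trans).
Each arrangement has an internal mirror plane or centre of symmetry, so none is chiral.

3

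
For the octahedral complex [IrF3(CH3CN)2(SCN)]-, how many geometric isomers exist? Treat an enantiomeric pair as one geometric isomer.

The six octahedral sites form three mutually perpendicular trans pairs.
The distinct arrangements are (3 in all): F mer, CH3CN trans; F fac, CH3CN cis; F mer, CH3CN cis.

3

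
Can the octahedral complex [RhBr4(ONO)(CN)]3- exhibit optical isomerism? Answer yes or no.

no

Systematic placement gives 2 geometric isomers: ONO and CN mutually trans; ONO and CN mutually cis.
Each arrangement has an internal mirror plane or centre of symmetry, so none is chiral.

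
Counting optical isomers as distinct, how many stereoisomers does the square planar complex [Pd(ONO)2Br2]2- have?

2

A square has two trans pairs of vertices; adjacent vertices are cis.
Systematic placement gives 2 geometric isomers: ONO cis; ONO trans.
Each arrangement has an internal mirror plane or centre of symmetry, so none is chiral.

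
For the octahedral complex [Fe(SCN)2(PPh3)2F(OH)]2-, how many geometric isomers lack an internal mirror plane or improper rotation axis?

An octahedron has six vertices in three trans pairs; every non-trans pair is cis.
Working through the distinct placements yields 6 geometric isomers: SCN trans, PPh3 trans; SCN cis, PPh3 cis (3 arrangements, 2 chiral); SCN trans, PPh3 cis; SCN cis, PPh3 trans.
Of these, 2 lack any improper symmetry element and so occur as enantiomeric pairs, giving 6 + 2 = 8 stereoisomers in total.

2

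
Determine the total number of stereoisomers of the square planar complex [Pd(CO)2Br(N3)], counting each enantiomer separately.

Working through the distinct placements yields 2 geometric isomers: CO cis; CO trans.
Each arrangement has an internal mirror plane or centre of symmetry, so none is chiral.

2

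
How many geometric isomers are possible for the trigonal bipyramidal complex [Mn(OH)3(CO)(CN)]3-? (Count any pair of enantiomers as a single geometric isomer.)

A trigonal bipyramid has two axial and three equatorial sites, which are chemically inequivalent.
Systematic placement gives 4 geometric isomers: CO axial, CN axial; CO equatorial, CN axial; CO axial, CN equatorial; CO equatorial, CN equatorial.

4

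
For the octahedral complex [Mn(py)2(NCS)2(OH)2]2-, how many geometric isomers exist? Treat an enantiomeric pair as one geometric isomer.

The six octahedral sites form three mutually perpendicular trans pairs.
Systematic placement gives 5 geometric isomers: py trans, NCS trans, OH trans; py cis, NCS trans, OH cis; py trans, NCS cis, OH cis; py cis, NCS cis, OH cis (chiral); py cis, NCS cis, OH trans.

5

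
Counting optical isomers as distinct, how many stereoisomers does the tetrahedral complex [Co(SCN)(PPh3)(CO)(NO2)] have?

2

In a tetrahedral complex all four positions are equivalent and every pair of ligands is adjacent — there is no cis/trans distinction.
Only one geometric arrangement is possible; it has no improper symmetry element, so it exists as a pair of enantiomers (2 stereoisomers).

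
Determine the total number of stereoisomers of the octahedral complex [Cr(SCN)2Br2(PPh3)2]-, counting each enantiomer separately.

In an octahedral complex each vertex has one trans partner and four cis neighbours.
There are 5 geometric isomers: SCN trans, Br trans, PPh3 trans; SCN cis, Br trans, PPh3 cis; SCN trans, Br cis, PPh3 cis; SCN cis, Br cis, PPh3 cis (chiral); SCN cis, Br cis, PPh3 trans.
One of these lacks any improper symmetry element and so occurs as an enantiomeric pair, giving 5 + 1 = 6 stereoisomers in total.

6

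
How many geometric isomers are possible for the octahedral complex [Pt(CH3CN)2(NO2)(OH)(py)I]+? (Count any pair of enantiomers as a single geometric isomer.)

Systematic enumeration (placing each ligand type in turn and discarding arrangements equivalent by rotation or reflection) gives 9 geometric isomers.

9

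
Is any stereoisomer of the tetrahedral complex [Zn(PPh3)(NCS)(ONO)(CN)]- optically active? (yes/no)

In a tetrahedral complex all four positions are equivalent and every pair of ligands is adjacent — there is no cis/trans distinction.
Only one geometric arrangement is possible; it has no improper symmetry element, so it exists as a pair of enantiomers (2 stereoisomers).

yes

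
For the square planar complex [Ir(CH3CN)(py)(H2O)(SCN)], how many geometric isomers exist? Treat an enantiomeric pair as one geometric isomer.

3

The distinct arrangements are (3 in all): (CH3CN/SCN trans, H2O/py trans); (CH3CN/py trans, H2O/SCN trans); (CH3CN/H2O trans, SCN/py trans).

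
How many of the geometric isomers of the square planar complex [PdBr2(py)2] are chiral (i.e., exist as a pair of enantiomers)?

0

In a square planar complex each vertex has one trans partner and two cis neighbours.
There are 2 geometric isomers: Br cis; Br trans.
Each arrangement has an internal mirror plane or centre of symmetry, so none is chiral.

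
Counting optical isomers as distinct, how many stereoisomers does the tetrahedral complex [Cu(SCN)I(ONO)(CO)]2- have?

2

All four vertices of a tetrahedron are equivalent and mutually adjacent, so cis/trans isomerism cannot arise.
Only one geometric arrangement is possible; it has no improper symmetry element, so it exists as a pair of enantiomers (2 stereoisomers).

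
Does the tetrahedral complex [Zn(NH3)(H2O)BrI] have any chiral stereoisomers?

yes

In a tetrahedral complex all four positions are equivalent and every pair of ligands is adjacent — there is no cis/trans distinction.
Only one geometric arrangement is possible; it has no improper symmetry element, so it exists as a pair of enantiomers (2 stereoisomers).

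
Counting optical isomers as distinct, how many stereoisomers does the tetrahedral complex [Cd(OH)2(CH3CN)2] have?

All four vertices of a tetrahedron are equivalent and mutually adjacent, so cis/trans isomerism cannot arise.
Only one geometric arrangement is possible.

1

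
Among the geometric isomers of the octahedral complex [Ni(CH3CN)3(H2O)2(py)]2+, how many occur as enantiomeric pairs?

0

An octahedron has six vertices in three trans pairs; every non-trans pair is cis.
There are 3 geometric isomers: CH3CN mer, H2O cis; CH3CN mer, H2O trans; CH3CN fac, H2O cis.
Each arrangement has an internal mirror plane or centre of symmetry, so none is chiral.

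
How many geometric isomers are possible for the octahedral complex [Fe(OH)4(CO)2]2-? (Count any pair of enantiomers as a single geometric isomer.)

2

In an octahedral complex each vertex has one trans partner and four cis neighbours.
There are 2 geometric isomers: CO trans; CO cis.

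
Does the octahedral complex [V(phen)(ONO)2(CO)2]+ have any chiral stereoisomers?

An octahedron has six vertices in three trans pairs; every non-trans pair is cis.
Each phen is bidentate and must span two cis positions.
Systematic placement gives 3 geometric isomers: ONO cis, CO trans; ONO cis, CO cis (chiral); ONO trans, CO cis.
One of these lacks any improper symmetry element and so occurs as an enantiomeric pair, giving 3 + 1 = 4 stereoisomers in total.

yes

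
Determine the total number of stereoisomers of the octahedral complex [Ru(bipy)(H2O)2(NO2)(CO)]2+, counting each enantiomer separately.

Each bipy is bidentate and must span two cis positions.
The distinct arrangements are (4 in all): H2O cis (3 arrangements, 2 chiral); H2O trans.
Of these, 2 lack any improper symmetry element and so occur as enantiomeric pairs, giving 4 + 2 = 6 stereoisomers in total.

6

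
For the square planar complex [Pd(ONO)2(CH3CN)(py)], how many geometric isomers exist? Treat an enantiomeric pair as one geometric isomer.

In a square planar complex each vertex has one trans partner and two cis neighbours.
Working through the distinct placements yields 2 geometric isomers: ONO cis; ONO trans.

2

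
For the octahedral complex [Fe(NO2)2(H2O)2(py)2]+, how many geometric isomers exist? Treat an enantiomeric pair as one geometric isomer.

5

An octahedron has six vertices in three trans pairs; every non-trans pair is cis.
The distinct arrangements are (5 in all): NO2 trans, H2O trans, py trans; NO2 cis, H2O trans, py cis; NO2 cis, H2O cis, py trans; NO2 cis, H2O cis, py cis (chiral); NO2 trans, H2O cis, py cis.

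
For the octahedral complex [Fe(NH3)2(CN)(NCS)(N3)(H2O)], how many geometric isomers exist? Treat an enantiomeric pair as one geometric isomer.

An octahedron has six vertices in three trans pairs; every non-trans pair is cis.
Systematic enumeration (placing each ligand type in turn and discarding arrangements equivalent by rotation or reflection) gives 9 geometric isomers.

9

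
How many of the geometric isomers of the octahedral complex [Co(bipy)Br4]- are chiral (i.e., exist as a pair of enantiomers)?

0

Each bipy is bidentate and must span two cis positions.
Only one geometric arrangement is possible.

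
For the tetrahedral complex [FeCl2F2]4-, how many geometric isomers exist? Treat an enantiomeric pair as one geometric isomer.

1

All four vertices of a tetrahedron are equivalent and mutually adjacent, so cis/trans isomerism cannot arise.
Only one geometric arrangement is possible.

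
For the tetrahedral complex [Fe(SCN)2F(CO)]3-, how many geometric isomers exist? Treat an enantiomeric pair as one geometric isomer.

1

All four vertices of a tetrahedron are equivalent and mutually adjacent, so cis/trans isomerism cannot arise.
Only one geometric arrangement is possible.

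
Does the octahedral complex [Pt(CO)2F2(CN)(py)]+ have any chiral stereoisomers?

In an octahedral complex each vertex has one trans partner and four cis neighbours.
There are 6 geometric isomers: CO cis, F cis (3 arrangements, 2 chiral); CO cis, F trans; CO trans, F cis; CO trans, F trans.
Of these, 2 lack any improper symmetry element and so occur as enantiomeric pairs, giving 6 + 2 = 8 stereoisomers in total.

yes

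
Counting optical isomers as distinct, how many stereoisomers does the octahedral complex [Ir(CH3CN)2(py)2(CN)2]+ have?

6

The six octahedral sites form three mutually perpendicular trans pairs.
The distinct arrangements are (5 in all): CH3CN trans, py trans, CN trans; CH3CN trans, py cis, CN cis; CH3CN cis, py trans, CN cis; CH3CN cis, py cis, CN cis (chiral); CH3CN cis, py cis, CN trans.
One of these lacks any improper symmetry element and so occurs as an enantiomeric pair, giving 5 + 1 = 6 stereoisomers in total.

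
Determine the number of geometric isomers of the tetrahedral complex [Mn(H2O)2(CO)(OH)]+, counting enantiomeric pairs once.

1

Only one geometric arrangement is possible.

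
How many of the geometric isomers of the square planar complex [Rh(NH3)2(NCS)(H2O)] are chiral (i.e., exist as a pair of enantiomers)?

In a square planar complex each vertex has one trans partner and two cis neighbours.
The distinct arrangements are (2 in all): NH3 cis; NH3 trans.
Each arrangement has an internal mirror plane or centre of symmetry, so none is chiral.

0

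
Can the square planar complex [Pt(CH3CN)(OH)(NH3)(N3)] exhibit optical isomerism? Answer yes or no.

A square has two trans pairs of vertices; adjacent vertices are cis.
Working through the distinct placements yields 3 geometric isomers: (CH3CN/NH3 trans, N3/OH trans); (CH3CN/OH trans, N3/NH3 trans); (CH3CN/N3 trans, NH3/OH trans).
Each arrangement has an internal mirror plane or centre of symmetry, so none is chiral.

no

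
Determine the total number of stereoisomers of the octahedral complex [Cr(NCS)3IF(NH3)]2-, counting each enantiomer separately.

An octahedron has six vertices in three trans pairs; every non-trans pair is cis.
Working through the distinct placements yields 4 geometric isomers: NCS mer (3 arrangements); NCS fac (chiral).
One of these lacks any improper symmetry element and so occurs as an enantiomeric pair, giving 4 + 1 = 5 stereoisomers in total.

5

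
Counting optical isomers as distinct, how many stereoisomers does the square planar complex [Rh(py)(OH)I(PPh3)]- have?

Systematic placement gives 3 geometric isomers: (I/PPh3 trans, OH/py trans); (I/py trans, OH/PPh3 trans); (I/OH trans, PPh3/py trans).
Each arrangement has an internal mirror plane or centre of symmetry, so none is chiral.

3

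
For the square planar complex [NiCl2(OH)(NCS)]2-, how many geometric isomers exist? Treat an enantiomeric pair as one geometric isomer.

A square has two trans pairs of vertices; adjacent vertices are cis.
Working through the distinct placements yields 2 geometric isomers: Cl cis; Cl trans.

2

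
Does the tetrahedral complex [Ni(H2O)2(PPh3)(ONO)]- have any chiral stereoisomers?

In a tetrahedral complex all four positions are equivalent and every pair of ligands is adjacent — there is no cis/trans distinction.
Only one geometric arrangement is possible.

no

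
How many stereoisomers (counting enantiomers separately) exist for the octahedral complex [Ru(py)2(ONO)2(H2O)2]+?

6

There are 5 geometric isomers: py trans, ONO trans, H2O trans; py cis, ONO cis, H2O trans; py trans, ONO cis, H2O cis; py cis, ONO cis, H2O cis (chiral); py cis, ONO trans, H2O cis.
One of these lacks any improper symmetry element and so occurs as an enantiomeric pair, giving 5 + 1 = 6 stereoisomers in total.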